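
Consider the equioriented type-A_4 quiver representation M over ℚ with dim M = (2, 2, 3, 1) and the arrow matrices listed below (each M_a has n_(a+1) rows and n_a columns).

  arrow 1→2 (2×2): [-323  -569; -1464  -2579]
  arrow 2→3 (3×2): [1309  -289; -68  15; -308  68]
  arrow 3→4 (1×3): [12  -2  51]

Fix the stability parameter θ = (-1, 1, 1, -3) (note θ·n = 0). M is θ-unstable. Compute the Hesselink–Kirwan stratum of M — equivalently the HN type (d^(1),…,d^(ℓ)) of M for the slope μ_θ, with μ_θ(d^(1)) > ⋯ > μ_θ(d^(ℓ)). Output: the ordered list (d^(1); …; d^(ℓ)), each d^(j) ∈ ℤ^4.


Interval decomposition of M: I[1,3], I[1,4], I[3,3].
HN type (ℓ=3): μ^(1)=1; μ^(2)=-1/3; μ^(3)=-1

((0, 1, 2, 0); (0, 1, 1, 1); (2, 0, 0, 0))


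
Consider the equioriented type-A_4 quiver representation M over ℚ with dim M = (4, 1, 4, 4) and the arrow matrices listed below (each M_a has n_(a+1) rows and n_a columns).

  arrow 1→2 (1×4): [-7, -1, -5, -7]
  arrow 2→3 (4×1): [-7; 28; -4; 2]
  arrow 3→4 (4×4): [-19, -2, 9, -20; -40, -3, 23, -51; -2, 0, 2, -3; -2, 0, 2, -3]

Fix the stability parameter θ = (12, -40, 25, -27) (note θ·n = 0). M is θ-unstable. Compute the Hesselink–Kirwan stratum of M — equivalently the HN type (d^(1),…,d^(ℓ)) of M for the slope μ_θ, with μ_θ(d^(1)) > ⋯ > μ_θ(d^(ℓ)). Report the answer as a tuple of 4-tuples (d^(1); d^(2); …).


Via rank(M_{q-1}∘⋯∘M_p): M ≅ I[1,1]^3, I[1,4], I[3,3], I[3,4]^2, I[4,4].
μ_θ-semistable layers: μ^(1)=25; μ^(2)=12; μ^(3)=-1; μ^(4)=-14; μ^(5)=-27

((0, 0, 1, 0); (3, 0, 0, 0); (0, 0, 3, 3); (1, 1, 0, 0); (0, 0, 0, 1))


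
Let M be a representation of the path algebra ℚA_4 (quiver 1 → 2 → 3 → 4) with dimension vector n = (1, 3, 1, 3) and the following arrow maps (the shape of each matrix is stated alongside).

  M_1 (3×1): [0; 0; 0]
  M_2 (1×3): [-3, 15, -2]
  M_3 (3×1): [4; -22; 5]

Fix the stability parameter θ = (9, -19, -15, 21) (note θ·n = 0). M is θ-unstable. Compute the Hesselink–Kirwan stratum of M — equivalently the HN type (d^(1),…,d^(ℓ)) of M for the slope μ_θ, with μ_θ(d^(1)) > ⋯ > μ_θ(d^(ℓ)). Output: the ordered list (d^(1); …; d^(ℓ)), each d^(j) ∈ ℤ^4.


Interval decomposition of M: I[1,1], I[2,2]^2, I[2,4], I[4,4]^2.
HN type (ℓ=4): μ^(1)=21; μ^(2)=9; μ^(3)=-15; μ^(4)=-19

((0, 0, 0, 3); (1, 0, 0, 0); (0, 0, 1, 0); (0, 3, 0, 0))


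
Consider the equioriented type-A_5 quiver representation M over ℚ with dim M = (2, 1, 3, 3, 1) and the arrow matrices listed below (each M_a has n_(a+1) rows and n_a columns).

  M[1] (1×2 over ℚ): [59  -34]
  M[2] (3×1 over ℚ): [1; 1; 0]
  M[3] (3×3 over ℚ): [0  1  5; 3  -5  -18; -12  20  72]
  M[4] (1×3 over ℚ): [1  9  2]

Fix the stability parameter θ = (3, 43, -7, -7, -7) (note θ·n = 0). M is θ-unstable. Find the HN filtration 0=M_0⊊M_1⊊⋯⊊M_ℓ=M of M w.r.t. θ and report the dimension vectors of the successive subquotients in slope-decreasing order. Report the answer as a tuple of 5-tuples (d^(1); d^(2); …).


Via rank(M_{q-1}∘⋯∘M_p): M ≅ I[1,1], I[1,5], I[3,3], I[3,4], I[4,4].
μ_θ-semistable layers: μ^(1)=11/2; μ^(2)=3; μ^(3)=-7

((0, 1, 1, 1, 1); (2, 0, 0, 0, 0); (0, 0, 2, 2, 0))


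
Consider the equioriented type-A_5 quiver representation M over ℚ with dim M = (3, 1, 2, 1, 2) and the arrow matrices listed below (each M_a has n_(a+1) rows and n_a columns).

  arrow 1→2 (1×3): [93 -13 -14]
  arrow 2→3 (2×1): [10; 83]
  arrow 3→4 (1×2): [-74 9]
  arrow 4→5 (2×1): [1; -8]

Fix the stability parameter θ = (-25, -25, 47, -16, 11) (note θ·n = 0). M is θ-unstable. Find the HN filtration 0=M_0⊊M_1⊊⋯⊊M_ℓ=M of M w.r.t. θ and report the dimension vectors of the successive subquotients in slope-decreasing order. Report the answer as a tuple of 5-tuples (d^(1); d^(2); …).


Barcode: M ≅ I[1,1]^2, I[1,5], I[3,3], I[5,5]. HN layers by μ_θ (4 steps, strictly decreasing):
  μ^(1)=47; μ^(2)=14; μ^(3)=11; μ^(4)=-25

((0, 0, 1, 0, 0); (0, 0, 1, 1, 1); (0, 0, 0, 0, 1); (3, 1, 0, 0, 0))


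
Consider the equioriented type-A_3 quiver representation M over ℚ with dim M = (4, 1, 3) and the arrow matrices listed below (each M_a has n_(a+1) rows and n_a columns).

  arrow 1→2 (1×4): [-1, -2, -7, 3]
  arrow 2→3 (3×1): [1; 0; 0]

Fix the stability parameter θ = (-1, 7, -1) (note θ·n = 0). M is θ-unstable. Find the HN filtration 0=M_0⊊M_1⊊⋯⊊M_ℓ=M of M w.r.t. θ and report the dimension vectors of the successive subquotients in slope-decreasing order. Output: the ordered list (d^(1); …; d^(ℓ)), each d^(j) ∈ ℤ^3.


Interval decomposition of M: I[1,1]^3, I[1,3], I[3,3]^2.
HN type (ℓ=2): μ^(1)=3; μ^(2)=-1

((0, 1, 1); (4, 0, 2))


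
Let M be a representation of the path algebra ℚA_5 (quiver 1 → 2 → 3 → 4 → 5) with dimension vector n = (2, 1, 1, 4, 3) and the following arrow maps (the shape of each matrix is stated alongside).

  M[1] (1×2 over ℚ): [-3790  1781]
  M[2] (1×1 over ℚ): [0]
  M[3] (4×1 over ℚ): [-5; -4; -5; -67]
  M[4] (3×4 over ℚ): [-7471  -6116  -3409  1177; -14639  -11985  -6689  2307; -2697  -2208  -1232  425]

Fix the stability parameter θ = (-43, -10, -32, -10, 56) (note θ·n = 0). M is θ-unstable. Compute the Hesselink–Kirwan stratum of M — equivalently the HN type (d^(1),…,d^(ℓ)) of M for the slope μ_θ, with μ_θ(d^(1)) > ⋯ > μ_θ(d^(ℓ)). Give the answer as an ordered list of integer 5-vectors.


Barcode: M ≅ I[1,1], I[1,2], I[3,5], I[4,4], I[4,5]^2. HN layers by μ_θ (4 steps, strictly decreasing):
  μ^(1)=56; μ^(2)=-10; μ^(3)=-32; μ^(4)=-43

((0, 0, 0, 0, 3); (0, 1, 0, 4, 0); (0, 0, 1, 0, 0); (2, 0, 0, 0, 0))


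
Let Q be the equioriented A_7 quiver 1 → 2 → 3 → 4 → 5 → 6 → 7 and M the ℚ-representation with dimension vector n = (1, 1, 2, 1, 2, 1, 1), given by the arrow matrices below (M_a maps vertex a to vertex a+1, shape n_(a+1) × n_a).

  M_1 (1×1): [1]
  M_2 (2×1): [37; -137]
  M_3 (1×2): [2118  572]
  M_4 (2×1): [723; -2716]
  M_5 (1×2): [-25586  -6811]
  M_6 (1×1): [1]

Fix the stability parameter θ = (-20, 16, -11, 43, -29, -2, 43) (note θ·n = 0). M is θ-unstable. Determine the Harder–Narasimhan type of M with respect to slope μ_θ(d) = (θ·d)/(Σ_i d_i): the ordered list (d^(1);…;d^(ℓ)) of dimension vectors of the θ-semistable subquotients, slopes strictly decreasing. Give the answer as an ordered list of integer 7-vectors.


Barcode: M ≅ I[1,7], I[3,3], I[5,5]. HN layers by μ_θ (6 steps, strictly decreasing):
  μ^(1)=43; μ^(2)=4; μ^(3)=5/2; μ^(4)=-11; μ^(5)=-20; μ^(6)=-29

((0, 0, 0, 0, 0, 0, 1); (0, 0, 0, 1, 1, 1, 0); (0, 1, 1, 0, 0, 0, 0); (0, 0, 1, 0, 0, 0, 0); (1, 0, 0, 0, 0, 0, 0); (0, 0, 0, 0, 1, 0, 0))


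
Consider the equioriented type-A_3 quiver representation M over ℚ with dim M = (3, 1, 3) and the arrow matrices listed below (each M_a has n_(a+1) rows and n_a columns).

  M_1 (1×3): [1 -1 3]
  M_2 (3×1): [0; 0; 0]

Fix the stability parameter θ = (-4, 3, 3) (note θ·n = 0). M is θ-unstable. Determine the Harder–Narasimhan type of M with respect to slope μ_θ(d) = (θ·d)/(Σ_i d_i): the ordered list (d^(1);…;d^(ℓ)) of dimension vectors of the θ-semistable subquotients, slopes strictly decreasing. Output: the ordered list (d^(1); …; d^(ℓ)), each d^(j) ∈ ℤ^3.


Interval decomposition of M: I[1,1]^2, I[1,2], I[3,3]^3.
HN type (ℓ=2): μ^(1)=3; μ^(2)=-4

((0, 1, 3); (3, 0, 0))


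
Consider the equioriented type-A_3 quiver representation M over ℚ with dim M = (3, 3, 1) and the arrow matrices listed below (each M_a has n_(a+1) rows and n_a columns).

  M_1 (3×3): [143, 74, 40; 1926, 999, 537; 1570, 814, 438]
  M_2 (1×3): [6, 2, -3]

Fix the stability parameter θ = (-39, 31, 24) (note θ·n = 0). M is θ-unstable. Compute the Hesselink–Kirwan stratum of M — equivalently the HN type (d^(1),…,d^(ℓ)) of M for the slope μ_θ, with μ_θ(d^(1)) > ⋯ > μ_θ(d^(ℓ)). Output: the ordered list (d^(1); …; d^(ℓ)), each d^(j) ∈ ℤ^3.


Interval decomposition of M: I[1,1], I[1,2]^2, I[2,3].
HN type (ℓ=3): μ^(1)=31; μ^(2)=55/2; μ^(3)=-39

((0, 2, 0); (0, 1, 1); (3, 0, 0))


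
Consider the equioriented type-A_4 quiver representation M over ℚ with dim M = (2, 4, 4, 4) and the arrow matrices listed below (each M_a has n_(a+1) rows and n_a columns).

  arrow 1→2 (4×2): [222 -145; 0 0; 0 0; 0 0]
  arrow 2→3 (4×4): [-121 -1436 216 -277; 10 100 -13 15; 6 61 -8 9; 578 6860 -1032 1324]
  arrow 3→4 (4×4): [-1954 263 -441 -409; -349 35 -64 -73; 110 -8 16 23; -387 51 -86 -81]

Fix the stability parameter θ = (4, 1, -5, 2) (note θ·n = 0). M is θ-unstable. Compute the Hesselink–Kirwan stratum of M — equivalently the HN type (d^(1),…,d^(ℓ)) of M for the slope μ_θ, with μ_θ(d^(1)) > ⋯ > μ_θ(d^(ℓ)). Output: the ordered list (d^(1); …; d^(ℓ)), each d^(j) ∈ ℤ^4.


Via rank(M_{q-1}∘⋯∘M_p): M ≅ I[1,1], I[1,4], I[2,3], I[2,4]^2, I[4,4].
μ_θ-semistable layers: μ^(1)=4; μ^(2)=2; μ^(3)=0; μ^(4)=-2

((1, 0, 0, 0); (0, 0, 0, 4); (1, 1, 1, 0); (0, 3, 3, 0))


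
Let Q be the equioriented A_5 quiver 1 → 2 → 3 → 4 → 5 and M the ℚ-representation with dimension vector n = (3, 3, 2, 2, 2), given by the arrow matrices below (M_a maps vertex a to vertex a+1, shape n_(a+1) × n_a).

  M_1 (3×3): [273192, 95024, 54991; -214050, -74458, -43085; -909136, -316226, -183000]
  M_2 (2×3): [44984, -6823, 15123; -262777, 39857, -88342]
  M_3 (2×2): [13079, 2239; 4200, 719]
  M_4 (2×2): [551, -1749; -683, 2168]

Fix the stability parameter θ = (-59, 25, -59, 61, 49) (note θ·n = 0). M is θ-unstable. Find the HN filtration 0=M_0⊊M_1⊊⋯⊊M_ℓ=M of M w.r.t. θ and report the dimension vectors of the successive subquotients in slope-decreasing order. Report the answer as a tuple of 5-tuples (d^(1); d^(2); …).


Via rank(M_{q-1}∘⋯∘M_p): M ≅ I[1,2], I[1,5]^2.
μ_θ-semistable layers: μ^(1)=55; μ^(2)=25; μ^(3)=-17; μ^(4)=-59

((0, 0, 0, 2, 2); (0, 1, 0, 0, 0); (0, 2, 2, 0, 0); (3, 0, 0, 0, 0))


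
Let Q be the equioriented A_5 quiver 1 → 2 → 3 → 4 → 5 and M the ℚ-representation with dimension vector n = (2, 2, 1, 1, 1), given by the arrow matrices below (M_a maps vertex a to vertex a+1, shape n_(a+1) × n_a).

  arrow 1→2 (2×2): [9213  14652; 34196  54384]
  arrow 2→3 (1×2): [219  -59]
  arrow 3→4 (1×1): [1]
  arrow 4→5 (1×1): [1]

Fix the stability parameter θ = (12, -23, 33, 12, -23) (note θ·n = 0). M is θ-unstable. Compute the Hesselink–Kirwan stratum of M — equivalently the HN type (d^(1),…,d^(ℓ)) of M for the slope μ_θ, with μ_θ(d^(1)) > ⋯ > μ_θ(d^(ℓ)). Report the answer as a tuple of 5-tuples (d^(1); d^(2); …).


Barcode: M ≅ I[1,1], I[1,5], I[2,2]. HN layers by μ_θ (4 steps, strictly decreasing):
  μ^(1)=12; μ^(2)=22/3; μ^(3)=-11/2; μ^(4)=-23

((1, 0, 0, 0, 0); (0, 0, 1, 1, 1); (1, 1, 0, 0, 0); (0, 1, 0, 0, 0))


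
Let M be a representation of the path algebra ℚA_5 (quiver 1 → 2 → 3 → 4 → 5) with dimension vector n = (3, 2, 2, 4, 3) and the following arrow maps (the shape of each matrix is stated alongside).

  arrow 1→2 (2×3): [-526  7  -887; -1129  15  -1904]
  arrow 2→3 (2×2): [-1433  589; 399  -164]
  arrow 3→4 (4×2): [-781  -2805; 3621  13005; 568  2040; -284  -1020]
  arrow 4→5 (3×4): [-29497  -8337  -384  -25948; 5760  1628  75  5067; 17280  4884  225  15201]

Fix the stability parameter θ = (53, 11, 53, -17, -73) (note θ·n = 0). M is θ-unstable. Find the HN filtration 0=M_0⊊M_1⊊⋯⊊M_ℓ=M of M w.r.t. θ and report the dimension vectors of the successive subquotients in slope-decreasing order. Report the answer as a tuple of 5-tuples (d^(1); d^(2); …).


Via rank(M_{q-1}∘⋯∘M_p): M ≅ I[1,1], I[1,3], I[1,4], I[4,4], I[4,5]^2, I[5,5].
μ_θ-semistable layers: μ^(1)=53; μ^(2)=32; μ^(3)=25; μ^(4)=-17; μ^(5)=-45; μ^(6)=-73

((1, 0, 1, 0, 0); (1, 1, 0, 0, 0); (1, 1, 1, 1, 0); (0, 0, 0, 1, 0); (0, 0, 0, 2, 2); (0, 0, 0, 0, 1))


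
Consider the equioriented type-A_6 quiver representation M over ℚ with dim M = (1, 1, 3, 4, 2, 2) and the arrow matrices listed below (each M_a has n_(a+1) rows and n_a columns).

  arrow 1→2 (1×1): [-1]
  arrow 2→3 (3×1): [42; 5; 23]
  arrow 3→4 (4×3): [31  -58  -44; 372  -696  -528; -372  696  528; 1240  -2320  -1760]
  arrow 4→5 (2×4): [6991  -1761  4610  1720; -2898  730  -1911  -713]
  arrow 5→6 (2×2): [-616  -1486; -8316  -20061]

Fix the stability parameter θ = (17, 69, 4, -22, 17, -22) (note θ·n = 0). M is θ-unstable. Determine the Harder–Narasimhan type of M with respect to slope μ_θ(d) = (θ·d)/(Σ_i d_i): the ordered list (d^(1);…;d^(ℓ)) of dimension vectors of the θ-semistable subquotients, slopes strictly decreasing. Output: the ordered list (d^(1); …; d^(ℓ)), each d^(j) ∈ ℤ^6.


Barcode: M ≅ I[1,3], I[3,3], I[3,6], I[4,4]^2, I[4,5], I[6,6]. HN layers by μ_θ (6 steps, strictly decreasing):
  μ^(1)=73/2; μ^(2)=17; μ^(3)=4; μ^(4)=-5/2; μ^(5)=-9; μ^(6)=-22

((0, 1, 1, 0, 0, 0); (1, 0, 0, 0, 1, 0); (0, 0, 1, 0, 0, 0); (0, 0, 0, 0, 1, 1); (0, 0, 1, 1, 0, 0); (0, 0, 0, 3, 0, 1))


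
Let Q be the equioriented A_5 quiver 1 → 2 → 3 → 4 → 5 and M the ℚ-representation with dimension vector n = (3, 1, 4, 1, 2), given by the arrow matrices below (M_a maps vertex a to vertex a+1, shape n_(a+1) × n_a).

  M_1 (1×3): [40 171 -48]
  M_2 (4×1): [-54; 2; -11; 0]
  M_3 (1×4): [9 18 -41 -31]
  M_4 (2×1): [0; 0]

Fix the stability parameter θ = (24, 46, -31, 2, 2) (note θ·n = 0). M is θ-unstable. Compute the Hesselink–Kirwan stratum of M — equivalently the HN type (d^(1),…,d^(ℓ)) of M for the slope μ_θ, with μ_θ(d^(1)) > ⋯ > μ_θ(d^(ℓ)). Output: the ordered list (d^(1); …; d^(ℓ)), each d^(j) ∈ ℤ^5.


Barcode: M ≅ I[1,1]^2, I[1,4], I[3,3]^3, I[5,5]^2. HN layers by μ_θ (4 steps, strictly decreasing):
  μ^(1)=24; μ^(2)=41/4; μ^(3)=2; μ^(4)=-31

((2, 0, 0, 0, 0); (1, 1, 1, 1, 0); (0, 0, 0, 0, 2); (0, 0, 3, 0, 0))


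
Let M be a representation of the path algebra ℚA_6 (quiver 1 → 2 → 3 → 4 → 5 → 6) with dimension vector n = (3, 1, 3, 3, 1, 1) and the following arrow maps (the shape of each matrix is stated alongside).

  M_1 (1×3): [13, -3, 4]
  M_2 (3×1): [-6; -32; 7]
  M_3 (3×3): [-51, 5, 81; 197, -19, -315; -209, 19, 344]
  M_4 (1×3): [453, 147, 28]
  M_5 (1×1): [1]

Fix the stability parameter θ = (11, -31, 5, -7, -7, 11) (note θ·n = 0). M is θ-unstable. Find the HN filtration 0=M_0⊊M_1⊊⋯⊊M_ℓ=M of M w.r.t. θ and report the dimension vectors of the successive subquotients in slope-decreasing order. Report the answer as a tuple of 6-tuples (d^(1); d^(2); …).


Interval decomposition of M: I[1,1]^2, I[1,6], I[3,4]^2.
HN type (ℓ=4): μ^(1)=11; μ^(2)=-1; μ^(3)=-3; μ^(4)=-10

((2, 0, 0, 0, 0, 1); (0, 0, 2, 2, 0, 0); (0, 0, 1, 1, 1, 0); (1, 1, 0, 0, 0, 0))


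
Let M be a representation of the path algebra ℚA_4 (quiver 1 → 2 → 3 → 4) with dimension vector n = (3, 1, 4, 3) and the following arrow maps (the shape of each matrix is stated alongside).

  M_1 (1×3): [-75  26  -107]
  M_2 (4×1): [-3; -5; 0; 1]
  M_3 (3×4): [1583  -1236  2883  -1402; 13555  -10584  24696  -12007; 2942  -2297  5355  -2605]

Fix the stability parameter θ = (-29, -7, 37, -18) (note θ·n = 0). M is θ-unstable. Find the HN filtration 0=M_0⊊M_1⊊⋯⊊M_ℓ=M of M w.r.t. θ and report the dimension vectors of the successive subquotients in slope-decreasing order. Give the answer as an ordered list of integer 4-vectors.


Interval decomposition of M: I[1,1]^2, I[1,4], I[3,3], I[3,4]^2.
HN type (ℓ=4): μ^(1)=37; μ^(2)=19/2; μ^(3)=-7; μ^(4)=-29

((0, 0, 1, 0); (0, 0, 3, 3); (0, 1, 0, 0); (3, 0, 0, 0))


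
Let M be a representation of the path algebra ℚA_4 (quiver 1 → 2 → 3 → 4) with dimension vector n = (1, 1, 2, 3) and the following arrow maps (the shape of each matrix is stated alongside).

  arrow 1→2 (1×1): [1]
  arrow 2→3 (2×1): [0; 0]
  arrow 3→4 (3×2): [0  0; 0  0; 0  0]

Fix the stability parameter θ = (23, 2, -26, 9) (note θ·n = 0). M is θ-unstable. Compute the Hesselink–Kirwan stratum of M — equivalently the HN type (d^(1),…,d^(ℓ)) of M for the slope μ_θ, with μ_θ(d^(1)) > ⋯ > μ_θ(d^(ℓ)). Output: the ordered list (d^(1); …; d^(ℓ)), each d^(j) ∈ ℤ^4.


Interval decomposition of M: I[1,2], I[3,3]^2, I[4,4]^3.
HN type (ℓ=3): μ^(1)=25/2; μ^(2)=9; μ^(3)=-26

((1, 1, 0, 0); (0, 0, 0, 3); (0, 0, 2, 0))


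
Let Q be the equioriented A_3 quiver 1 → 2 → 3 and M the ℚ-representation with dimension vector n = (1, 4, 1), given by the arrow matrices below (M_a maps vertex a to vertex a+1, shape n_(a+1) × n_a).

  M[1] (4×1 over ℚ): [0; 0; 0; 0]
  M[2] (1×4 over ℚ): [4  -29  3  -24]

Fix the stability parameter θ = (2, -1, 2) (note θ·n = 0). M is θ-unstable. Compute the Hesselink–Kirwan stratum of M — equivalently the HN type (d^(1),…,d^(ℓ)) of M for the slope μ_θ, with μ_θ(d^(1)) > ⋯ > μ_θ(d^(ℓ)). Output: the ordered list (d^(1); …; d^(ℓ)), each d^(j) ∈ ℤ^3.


Via rank(M_{q-1}∘⋯∘M_p): M ≅ I[1,1], I[2,2]^3, I[2,3].
μ_θ-semistable layers: μ^(1)=2; μ^(2)=-1

((1, 0, 1); (0, 4, 0))


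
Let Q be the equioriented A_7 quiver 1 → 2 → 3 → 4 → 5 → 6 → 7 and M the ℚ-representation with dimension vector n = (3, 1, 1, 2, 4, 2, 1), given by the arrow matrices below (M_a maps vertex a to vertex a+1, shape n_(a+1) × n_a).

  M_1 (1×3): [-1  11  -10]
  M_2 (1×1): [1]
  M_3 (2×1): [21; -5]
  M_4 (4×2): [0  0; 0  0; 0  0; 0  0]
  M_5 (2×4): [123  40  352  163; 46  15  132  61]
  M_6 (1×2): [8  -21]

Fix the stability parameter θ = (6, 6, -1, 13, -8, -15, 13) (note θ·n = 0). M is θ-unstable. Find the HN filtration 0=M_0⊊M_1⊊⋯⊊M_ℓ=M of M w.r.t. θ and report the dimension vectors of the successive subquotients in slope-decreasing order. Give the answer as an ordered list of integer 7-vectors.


Via rank(M_{q-1}∘⋯∘M_p): M ≅ I[1,1]^2, I[1,4], I[4,4], I[5,5]^2, I[5,6], I[5,7].
μ_θ-semistable layers: μ^(1)=13; μ^(2)=6; μ^(3)=11/3; μ^(4)=-8; μ^(5)=-23/2

((0, 0, 0, 2, 0, 0, 1); (2, 0, 0, 0, 0, 0, 0); (1, 1, 1, 0, 0, 0, 0); (0, 0, 0, 0, 2, 0, 0); (0, 0, 0, 0, 2, 2, 0))


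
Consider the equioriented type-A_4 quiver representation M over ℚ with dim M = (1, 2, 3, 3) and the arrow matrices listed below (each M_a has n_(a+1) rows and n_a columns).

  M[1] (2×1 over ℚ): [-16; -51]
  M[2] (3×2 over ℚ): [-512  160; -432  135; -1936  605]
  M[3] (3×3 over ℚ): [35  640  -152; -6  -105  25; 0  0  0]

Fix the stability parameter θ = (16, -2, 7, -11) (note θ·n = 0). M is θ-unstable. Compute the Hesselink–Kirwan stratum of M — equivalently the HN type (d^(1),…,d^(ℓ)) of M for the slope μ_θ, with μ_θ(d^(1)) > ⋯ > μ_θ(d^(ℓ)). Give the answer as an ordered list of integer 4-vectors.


Barcode: M ≅ I[1,4], I[2,2], I[3,3], I[3,4], I[4,4]. HN layers by μ_θ (4 steps, strictly decreasing):
  μ^(1)=7; μ^(2)=5/2; μ^(3)=-2; μ^(4)=-11

((0, 0, 1, 0); (1, 1, 1, 1); (0, 1, 1, 1); (0, 0, 0, 1))


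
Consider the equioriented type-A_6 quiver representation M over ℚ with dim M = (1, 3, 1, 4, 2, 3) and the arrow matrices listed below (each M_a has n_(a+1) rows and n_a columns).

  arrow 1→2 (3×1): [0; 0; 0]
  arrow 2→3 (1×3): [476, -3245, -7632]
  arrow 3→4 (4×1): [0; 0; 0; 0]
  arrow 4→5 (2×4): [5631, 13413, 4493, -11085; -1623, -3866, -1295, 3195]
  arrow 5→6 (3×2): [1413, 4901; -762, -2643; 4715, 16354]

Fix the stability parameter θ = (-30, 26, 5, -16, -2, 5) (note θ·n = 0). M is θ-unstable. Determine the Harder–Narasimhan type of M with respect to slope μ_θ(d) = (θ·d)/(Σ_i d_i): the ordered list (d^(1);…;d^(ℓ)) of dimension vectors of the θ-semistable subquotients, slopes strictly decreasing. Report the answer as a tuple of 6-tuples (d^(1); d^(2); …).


Via rank(M_{q-1}∘⋯∘M_p): M ≅ I[1,1], I[2,2]^2, I[2,3], I[4,4]^2, I[4,6]^2, I[6,6].
μ_θ-semistable layers: μ^(1)=26; μ^(2)=31/2; μ^(3)=5; μ^(4)=-2; μ^(5)=-16; μ^(6)=-30

((0, 2, 0, 0, 0, 0); (0, 1, 1, 0, 0, 0); (0, 0, 0, 0, 0, 3); (0, 0, 0, 0, 2, 0); (0, 0, 0, 4, 0, 0); (1, 0, 0, 0, 0, 0))


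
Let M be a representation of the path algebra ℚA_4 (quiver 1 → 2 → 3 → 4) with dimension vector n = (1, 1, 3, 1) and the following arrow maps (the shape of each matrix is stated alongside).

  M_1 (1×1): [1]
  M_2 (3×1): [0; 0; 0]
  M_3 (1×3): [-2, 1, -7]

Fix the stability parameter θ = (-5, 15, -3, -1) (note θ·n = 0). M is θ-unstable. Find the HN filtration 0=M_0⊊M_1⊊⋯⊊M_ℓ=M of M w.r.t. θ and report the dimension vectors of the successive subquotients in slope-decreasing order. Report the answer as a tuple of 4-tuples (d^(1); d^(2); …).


Via rank(M_{q-1}∘⋯∘M_p): M ≅ I[1,2], I[3,3]^2, I[3,4].
μ_θ-semistable layers: μ^(1)=15; μ^(2)=-1; μ^(3)=-3; μ^(4)=-5

((0, 1, 0, 0); (0, 0, 0, 1); (0, 0, 3, 0); (1, 0, 0, 0))


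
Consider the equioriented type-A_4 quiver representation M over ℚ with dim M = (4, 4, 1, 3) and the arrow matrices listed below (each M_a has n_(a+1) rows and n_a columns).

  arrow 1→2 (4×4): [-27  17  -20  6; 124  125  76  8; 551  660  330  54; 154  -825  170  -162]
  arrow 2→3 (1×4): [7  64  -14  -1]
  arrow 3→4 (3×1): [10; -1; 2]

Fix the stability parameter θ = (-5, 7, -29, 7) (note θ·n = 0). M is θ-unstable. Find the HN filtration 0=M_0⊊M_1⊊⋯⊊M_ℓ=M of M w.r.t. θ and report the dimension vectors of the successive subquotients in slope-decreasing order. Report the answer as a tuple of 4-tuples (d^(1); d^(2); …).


Interval decomposition of M: I[1,2]^3, I[1,4], I[4,4]^2.
HN type (ℓ=3): μ^(1)=7; μ^(2)=-5; μ^(3)=-9

((0, 3, 0, 3); (3, 0, 0, 0); (1, 1, 1, 0))


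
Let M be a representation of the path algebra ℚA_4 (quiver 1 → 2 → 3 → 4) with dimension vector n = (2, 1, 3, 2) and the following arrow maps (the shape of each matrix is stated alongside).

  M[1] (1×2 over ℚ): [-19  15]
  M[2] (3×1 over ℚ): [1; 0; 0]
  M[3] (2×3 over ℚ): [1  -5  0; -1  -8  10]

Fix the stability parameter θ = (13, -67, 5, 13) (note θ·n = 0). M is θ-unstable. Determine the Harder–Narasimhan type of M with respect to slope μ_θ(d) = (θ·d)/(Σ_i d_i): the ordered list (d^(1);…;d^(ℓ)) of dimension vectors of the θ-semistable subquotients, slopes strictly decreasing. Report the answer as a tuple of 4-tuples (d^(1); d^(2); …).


Via rank(M_{q-1}∘⋯∘M_p): M ≅ I[1,1], I[1,4], I[3,3], I[3,4].
μ_θ-semistable layers: μ^(1)=13; μ^(2)=5; μ^(3)=-27

((1, 0, 0, 2); (0, 0, 3, 0); (1, 1, 0, 0))


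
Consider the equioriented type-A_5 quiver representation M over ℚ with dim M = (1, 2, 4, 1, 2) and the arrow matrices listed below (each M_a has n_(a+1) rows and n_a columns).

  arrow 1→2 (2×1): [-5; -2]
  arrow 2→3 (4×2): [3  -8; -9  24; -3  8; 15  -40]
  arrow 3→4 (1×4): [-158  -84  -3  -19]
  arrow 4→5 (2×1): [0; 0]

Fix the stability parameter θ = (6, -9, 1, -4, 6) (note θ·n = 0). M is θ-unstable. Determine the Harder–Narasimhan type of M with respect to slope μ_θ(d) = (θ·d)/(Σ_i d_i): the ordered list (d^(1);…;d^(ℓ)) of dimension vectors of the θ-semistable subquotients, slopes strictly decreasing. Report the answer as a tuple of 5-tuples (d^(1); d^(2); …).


Via rank(M_{q-1}∘⋯∘M_p): M ≅ I[1,4], I[2,2], I[3,3]^3, I[5,5]^2.
μ_θ-semistable layers: μ^(1)=6; μ^(2)=1; μ^(3)=-3/2; μ^(4)=-9

((0, 0, 0, 0, 2); (0, 0, 3, 0, 0); (1, 1, 1, 1, 0); (0, 1, 0, 0, 0))


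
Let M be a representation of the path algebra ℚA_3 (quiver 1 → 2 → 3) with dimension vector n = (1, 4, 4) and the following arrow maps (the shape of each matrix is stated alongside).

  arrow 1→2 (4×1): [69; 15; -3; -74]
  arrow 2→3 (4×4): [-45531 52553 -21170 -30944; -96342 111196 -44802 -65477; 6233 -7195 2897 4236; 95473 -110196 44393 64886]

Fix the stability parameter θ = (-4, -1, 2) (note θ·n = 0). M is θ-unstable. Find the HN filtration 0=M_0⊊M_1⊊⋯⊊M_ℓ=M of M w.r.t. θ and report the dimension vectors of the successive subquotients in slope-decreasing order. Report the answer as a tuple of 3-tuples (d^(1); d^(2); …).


Interval decomposition of M: I[1,3], I[2,3]^3.
HN type (ℓ=3): μ^(1)=2; μ^(2)=-1; μ^(3)=-4

((0, 0, 4); (0, 4, 0); (1, 0, 0))


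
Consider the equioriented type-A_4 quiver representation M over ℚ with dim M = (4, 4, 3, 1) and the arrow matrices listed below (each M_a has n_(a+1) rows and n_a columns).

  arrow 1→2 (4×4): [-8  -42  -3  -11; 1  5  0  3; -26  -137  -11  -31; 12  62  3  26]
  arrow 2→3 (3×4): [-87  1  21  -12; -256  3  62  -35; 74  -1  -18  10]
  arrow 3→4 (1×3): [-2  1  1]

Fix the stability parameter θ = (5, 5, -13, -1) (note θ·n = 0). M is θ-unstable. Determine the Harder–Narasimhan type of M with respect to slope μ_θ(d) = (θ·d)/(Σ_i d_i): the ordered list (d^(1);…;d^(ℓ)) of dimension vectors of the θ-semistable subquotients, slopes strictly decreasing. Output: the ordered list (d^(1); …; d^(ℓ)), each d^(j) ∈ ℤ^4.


Via rank(M_{q-1}∘⋯∘M_p): M ≅ I[1,2], I[1,3]^2, I[1,4].
μ_θ-semistable layers: μ^(1)=5; μ^(2)=-1

((1, 1, 0, 0); (3, 3, 3, 1))


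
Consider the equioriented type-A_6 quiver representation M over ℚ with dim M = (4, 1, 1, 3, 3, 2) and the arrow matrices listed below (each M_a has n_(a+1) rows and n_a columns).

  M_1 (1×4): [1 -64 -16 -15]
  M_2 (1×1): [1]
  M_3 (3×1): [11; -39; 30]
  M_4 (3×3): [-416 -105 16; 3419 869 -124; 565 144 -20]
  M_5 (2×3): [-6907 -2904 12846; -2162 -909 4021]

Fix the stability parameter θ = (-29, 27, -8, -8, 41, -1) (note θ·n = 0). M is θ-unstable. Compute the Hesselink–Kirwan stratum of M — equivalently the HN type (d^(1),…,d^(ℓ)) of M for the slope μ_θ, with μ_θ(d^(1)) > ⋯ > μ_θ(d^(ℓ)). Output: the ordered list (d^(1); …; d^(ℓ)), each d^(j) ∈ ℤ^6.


Interval decomposition of M: I[1,1]^3, I[1,6], I[4,4], I[4,5], I[5,6].
HN type (ℓ=5): μ^(1)=41; μ^(2)=20; μ^(3)=11/3; μ^(4)=-8; μ^(5)=-29

((0, 0, 0, 0, 1, 0); (0, 0, 0, 0, 2, 2); (0, 1, 1, 1, 0, 0); (0, 0, 0, 2, 0, 0); (4, 0, 0, 0, 0, 0))


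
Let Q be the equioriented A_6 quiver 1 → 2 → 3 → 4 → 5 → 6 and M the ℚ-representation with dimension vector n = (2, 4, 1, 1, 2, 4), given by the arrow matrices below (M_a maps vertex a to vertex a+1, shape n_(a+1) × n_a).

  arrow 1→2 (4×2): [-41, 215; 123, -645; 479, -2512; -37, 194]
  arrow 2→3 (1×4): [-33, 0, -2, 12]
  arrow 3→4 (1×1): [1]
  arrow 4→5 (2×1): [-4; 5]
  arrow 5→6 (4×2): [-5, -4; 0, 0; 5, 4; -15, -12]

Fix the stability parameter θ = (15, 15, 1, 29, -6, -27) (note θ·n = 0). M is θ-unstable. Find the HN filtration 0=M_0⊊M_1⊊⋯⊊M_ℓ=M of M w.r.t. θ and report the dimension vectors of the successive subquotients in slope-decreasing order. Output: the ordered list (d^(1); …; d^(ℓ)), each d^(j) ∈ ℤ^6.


Barcode: M ≅ I[1,2], I[1,5], I[2,2]^2, I[5,6], I[6,6]^3. HN layers by μ_θ (5 steps, strictly decreasing):
  μ^(1)=15; μ^(2)=23/2; μ^(3)=31/3; μ^(4)=-33/2; μ^(5)=-27

((1, 3, 0, 0, 0, 0); (0, 0, 0, 1, 1, 0); (1, 1, 1, 0, 0, 0); (0, 0, 0, 0, 1, 1); (0, 0, 0, 0, 0, 3))


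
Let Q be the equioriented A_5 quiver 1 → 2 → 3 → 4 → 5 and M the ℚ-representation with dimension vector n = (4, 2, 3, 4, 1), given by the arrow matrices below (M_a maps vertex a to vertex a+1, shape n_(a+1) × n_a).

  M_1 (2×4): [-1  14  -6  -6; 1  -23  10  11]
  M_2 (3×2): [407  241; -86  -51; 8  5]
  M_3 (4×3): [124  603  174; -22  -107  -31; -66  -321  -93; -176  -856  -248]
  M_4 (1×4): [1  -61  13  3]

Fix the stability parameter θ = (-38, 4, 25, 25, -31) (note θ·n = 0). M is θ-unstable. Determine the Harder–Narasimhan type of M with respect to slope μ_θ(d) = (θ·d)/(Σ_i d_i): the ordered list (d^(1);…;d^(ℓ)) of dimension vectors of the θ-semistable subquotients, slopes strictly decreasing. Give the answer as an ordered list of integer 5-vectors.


Barcode: M ≅ I[1,1]^2, I[1,3], I[1,5], I[3,4], I[4,4]^2. HN layers by μ_θ (4 steps, strictly decreasing):
  μ^(1)=25; μ^(2)=19/3; μ^(3)=4; μ^(4)=-38

((0, 0, 2, 3, 0); (0, 0, 1, 1, 1); (0, 2, 0, 0, 0); (4, 0, 0, 0, 0))


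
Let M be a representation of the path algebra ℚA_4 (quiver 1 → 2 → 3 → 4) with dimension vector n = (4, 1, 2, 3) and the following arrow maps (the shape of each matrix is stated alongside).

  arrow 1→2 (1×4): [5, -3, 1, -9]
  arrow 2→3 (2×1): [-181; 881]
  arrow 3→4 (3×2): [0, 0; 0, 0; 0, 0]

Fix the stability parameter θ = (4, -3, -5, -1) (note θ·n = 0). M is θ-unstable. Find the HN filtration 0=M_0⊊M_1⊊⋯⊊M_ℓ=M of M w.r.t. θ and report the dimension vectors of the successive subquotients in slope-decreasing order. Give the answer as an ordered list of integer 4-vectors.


Barcode: M ≅ I[1,1]^3, I[1,3], I[3,3], I[4,4]^3. HN layers by μ_θ (4 steps, strictly decreasing):
  μ^(1)=4; μ^(2)=-1; μ^(3)=-4/3; μ^(4)=-5

((3, 0, 0, 0); (0, 0, 0, 3); (1, 1, 1, 0); (0, 0, 1, 0))


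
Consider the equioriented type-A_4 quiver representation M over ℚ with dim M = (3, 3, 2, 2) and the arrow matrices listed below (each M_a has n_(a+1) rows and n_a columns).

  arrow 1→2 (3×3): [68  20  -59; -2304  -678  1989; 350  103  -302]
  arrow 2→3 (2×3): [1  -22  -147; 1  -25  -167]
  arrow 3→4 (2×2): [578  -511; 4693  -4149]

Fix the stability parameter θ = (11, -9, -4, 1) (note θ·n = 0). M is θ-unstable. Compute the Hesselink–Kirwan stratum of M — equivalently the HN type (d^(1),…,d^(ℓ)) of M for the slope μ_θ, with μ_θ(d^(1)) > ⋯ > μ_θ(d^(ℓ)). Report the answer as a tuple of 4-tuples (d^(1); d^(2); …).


Barcode: M ≅ I[1,1], I[1,4]^2, I[2,2]. HN layers by μ_θ (4 steps, strictly decreasing):
  μ^(1)=11; μ^(2)=1; μ^(3)=-2/3; μ^(4)=-9

((1, 0, 0, 0); (0, 0, 0, 2); (2, 2, 2, 0); (0, 1, 0, 0))


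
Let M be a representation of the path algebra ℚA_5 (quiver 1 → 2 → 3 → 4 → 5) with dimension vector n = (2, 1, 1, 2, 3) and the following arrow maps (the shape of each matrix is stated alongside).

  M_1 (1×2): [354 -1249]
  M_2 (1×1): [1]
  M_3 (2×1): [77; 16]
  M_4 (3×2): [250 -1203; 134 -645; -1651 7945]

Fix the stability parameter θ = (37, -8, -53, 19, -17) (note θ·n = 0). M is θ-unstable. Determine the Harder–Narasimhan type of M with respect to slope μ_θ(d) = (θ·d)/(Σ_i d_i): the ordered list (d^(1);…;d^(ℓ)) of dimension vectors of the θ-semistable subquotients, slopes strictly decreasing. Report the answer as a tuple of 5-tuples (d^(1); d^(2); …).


Via rank(M_{q-1}∘⋯∘M_p): M ≅ I[1,1], I[1,5], I[4,5], I[5,5].
μ_θ-semistable layers: μ^(1)=37; μ^(2)=1; μ^(3)=-8; μ^(4)=-17

((1, 0, 0, 0, 0); (0, 0, 0, 2, 2); (1, 1, 1, 0, 0); (0, 0, 0, 0, 1))


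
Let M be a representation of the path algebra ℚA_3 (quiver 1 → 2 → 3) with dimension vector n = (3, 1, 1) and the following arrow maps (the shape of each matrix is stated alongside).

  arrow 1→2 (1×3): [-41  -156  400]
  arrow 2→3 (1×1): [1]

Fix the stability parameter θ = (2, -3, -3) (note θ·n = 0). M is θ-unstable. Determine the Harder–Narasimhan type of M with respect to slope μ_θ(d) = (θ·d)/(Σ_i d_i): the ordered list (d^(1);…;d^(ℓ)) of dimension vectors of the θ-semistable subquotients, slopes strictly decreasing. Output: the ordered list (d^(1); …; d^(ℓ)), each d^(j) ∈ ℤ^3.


Barcode: M ≅ I[1,1]^2, I[1,3]. HN layers by μ_θ (2 steps, strictly decreasing):
  μ^(1)=2; μ^(2)=-4/3

((2, 0, 0); (1, 1, 1))


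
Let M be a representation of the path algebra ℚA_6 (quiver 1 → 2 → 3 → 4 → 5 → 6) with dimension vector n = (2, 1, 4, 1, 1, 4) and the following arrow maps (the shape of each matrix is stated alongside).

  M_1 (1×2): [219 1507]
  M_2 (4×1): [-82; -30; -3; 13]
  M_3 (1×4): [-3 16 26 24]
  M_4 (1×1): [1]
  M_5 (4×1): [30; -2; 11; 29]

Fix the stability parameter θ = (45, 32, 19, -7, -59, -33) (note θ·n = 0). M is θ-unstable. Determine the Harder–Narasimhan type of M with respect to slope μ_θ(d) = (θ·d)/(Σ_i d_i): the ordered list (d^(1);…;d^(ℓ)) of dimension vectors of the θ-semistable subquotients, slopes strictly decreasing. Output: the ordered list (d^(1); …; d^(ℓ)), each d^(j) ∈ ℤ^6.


Interval decomposition of M: I[1,1], I[1,3], I[3,3]^2, I[3,6], I[6,6]^3.
HN type (ℓ=5): μ^(1)=45; μ^(2)=32; μ^(3)=19; μ^(4)=-20; μ^(5)=-33

((1, 0, 0, 0, 0, 0); (1, 1, 1, 0, 0, 0); (0, 0, 2, 0, 0, 0); (0, 0, 1, 1, 1, 1); (0, 0, 0, 0, 0, 3))


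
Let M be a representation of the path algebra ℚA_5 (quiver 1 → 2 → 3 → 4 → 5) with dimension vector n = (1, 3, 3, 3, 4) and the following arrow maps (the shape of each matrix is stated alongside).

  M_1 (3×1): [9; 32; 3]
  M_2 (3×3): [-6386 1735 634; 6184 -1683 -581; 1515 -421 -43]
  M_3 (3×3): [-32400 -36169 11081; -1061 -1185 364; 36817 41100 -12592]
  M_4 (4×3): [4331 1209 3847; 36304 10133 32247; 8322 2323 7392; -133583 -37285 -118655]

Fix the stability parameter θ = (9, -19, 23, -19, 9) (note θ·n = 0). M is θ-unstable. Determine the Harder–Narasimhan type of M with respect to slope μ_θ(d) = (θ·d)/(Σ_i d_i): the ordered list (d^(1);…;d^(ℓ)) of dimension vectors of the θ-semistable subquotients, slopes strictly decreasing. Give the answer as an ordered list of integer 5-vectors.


Via rank(M_{q-1}∘⋯∘M_p): M ≅ I[1,5], I[2,5]^2, I[5,5].
μ_θ-semistable layers: μ^(1)=9; μ^(2)=2; μ^(3)=-5; μ^(4)=-19

((0, 0, 0, 0, 4); (0, 0, 3, 3, 0); (1, 1, 0, 0, 0); (0, 2, 0, 0, 0))


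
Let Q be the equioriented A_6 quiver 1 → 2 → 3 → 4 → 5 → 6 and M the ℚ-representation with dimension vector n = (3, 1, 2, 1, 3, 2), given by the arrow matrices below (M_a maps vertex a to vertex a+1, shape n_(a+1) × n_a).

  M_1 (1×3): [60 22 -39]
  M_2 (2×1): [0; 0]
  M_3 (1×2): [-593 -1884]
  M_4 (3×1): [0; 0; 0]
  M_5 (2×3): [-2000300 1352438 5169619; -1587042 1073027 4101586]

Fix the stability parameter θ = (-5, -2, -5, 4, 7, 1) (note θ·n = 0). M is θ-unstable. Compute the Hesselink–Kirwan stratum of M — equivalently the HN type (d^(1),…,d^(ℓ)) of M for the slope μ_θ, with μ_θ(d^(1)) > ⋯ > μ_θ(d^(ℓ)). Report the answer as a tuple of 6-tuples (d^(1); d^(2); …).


Barcode: M ≅ I[1,1]^2, I[1,2], I[3,3], I[3,4], I[5,5], I[5,6]^2. HN layers by μ_θ (4 steps, strictly decreasing):
  μ^(1)=7; μ^(2)=4; μ^(3)=-2; μ^(4)=-5

((0, 0, 0, 0, 1, 0); (0, 0, 0, 1, 2, 2); (0, 1, 0, 0, 0, 0); (3, 0, 2, 0, 0, 0))


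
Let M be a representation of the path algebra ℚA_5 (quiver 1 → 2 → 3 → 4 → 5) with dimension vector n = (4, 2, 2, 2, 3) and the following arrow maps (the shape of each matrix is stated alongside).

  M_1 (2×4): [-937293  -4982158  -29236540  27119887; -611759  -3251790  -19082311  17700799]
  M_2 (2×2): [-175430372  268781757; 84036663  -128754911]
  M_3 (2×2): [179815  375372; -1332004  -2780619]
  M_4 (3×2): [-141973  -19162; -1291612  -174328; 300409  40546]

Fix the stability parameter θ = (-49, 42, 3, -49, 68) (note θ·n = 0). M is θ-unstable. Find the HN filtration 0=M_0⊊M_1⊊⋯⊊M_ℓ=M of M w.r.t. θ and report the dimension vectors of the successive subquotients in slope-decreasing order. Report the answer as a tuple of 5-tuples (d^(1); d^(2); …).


Interval decomposition of M: I[1,1]^2, I[1,4], I[1,5], I[5,5]^2.
HN type (ℓ=3): μ^(1)=68; μ^(2)=-4/3; μ^(3)=-49

((0, 0, 0, 0, 3); (0, 2, 2, 2, 0); (4, 0, 0, 0, 0))


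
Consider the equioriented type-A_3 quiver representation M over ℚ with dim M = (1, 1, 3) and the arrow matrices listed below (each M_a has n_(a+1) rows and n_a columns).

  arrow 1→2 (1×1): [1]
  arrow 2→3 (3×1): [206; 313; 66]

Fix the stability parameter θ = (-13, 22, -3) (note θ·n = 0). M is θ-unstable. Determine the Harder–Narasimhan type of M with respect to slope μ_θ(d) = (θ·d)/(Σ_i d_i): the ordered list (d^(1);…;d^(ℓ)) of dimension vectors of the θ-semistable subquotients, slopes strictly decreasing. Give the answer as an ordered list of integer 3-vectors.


Via rank(M_{q-1}∘⋯∘M_p): M ≅ I[1,3], I[3,3]^2.
μ_θ-semistable layers: μ^(1)=19/2; μ^(2)=-3; μ^(3)=-13

((0, 1, 1); (0, 0, 2); (1, 0, 0))


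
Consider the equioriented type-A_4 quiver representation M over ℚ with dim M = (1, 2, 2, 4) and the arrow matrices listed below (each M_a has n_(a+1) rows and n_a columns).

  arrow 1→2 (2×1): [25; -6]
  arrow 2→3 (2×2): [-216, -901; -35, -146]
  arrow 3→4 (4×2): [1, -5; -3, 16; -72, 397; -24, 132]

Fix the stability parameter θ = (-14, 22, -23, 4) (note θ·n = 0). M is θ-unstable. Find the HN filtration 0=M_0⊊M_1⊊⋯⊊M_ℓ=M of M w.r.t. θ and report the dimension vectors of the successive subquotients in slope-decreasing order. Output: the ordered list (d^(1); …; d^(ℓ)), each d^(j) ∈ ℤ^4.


Via rank(M_{q-1}∘⋯∘M_p): M ≅ I[1,4], I[2,4], I[4,4]^2.
μ_θ-semistable layers: μ^(1)=4; μ^(2)=-1/2; μ^(3)=-14

((0, 0, 0, 4); (0, 2, 2, 0); (1, 0, 0, 0))


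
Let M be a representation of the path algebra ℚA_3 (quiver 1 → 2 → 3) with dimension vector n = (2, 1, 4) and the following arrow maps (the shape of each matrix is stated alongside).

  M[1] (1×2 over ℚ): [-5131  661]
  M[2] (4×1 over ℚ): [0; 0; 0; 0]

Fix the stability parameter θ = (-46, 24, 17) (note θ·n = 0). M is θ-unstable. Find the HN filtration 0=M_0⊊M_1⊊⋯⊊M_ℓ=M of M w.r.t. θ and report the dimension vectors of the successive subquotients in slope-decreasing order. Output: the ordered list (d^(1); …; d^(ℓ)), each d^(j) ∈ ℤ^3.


Barcode: M ≅ I[1,1], I[1,2], I[3,3]^4. HN layers by μ_θ (3 steps, strictly decreasing):
  μ^(1)=24; μ^(2)=17; μ^(3)=-46

((0, 1, 0); (0, 0, 4); (2, 0, 0))


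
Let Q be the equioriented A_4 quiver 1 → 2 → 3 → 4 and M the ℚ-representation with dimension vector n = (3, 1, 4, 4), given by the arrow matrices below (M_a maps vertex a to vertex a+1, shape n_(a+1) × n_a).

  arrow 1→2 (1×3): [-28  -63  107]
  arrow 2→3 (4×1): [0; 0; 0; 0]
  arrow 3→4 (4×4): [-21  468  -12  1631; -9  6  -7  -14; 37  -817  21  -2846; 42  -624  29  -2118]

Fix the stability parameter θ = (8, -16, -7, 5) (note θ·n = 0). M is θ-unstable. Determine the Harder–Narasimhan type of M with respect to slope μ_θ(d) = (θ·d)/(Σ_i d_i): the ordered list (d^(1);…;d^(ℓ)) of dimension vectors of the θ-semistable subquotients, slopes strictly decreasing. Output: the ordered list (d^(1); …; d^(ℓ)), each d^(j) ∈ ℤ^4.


Via rank(M_{q-1}∘⋯∘M_p): M ≅ I[1,1]^2, I[1,2], I[3,4]^4.
μ_θ-semistable layers: μ^(1)=8; μ^(2)=5; μ^(3)=-4; μ^(4)=-7

((2, 0, 0, 0); (0, 0, 0, 4); (1, 1, 0, 0); (0, 0, 4, 0))


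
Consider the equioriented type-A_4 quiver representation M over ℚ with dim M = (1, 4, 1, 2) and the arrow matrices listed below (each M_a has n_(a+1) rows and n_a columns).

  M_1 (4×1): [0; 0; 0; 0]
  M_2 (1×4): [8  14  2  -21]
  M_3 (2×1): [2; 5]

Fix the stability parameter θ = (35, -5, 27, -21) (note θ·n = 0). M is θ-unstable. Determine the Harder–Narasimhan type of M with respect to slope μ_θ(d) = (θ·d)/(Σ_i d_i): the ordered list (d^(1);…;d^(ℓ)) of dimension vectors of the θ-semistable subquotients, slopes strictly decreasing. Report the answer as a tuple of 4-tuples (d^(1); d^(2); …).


Interval decomposition of M: I[1,1], I[2,2]^3, I[2,4], I[4,4].
HN type (ℓ=4): μ^(1)=35; μ^(2)=3; μ^(3)=-5; μ^(4)=-21

((1, 0, 0, 0); (0, 0, 1, 1); (0, 4, 0, 0); (0, 0, 0, 1))


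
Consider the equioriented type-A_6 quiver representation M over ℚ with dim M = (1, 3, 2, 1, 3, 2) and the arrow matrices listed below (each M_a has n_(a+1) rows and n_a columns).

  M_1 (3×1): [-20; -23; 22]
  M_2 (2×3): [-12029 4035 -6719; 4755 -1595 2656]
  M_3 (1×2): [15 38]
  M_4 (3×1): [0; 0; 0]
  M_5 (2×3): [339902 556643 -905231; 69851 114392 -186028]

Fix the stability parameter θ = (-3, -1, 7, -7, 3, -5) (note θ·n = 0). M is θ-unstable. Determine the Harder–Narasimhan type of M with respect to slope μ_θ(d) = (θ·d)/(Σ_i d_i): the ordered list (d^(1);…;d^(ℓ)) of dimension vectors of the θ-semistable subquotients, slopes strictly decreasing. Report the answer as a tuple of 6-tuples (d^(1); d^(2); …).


Interval decomposition of M: I[1,4], I[2,2], I[2,3], I[5,5], I[5,6]^2.
HN type (ℓ=5): μ^(1)=7; μ^(2)=3; μ^(3)=0; μ^(4)=-1; μ^(5)=-3

((0, 0, 1, 0, 0, 0); (0, 0, 0, 0, 1, 0); (0, 0, 1, 1, 0, 0); (0, 3, 0, 0, 2, 2); (1, 0, 0, 0, 0, 0))
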